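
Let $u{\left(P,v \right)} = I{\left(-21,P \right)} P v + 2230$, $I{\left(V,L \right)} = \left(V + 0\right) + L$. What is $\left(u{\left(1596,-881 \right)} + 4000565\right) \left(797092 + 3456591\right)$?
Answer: $-9403050864161115$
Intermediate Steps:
$I{\left(V,L \right)} = L + V$ ($I{\left(V,L \right)} = V + L = L + V$)
$u{\left(P,v \right)} = 2230 + P v \left(-21 + P\right)$ ($u{\left(P,v \right)} = \left(P - 21\right) P v + 2230 = \left(-21 + P\right) P v + 2230 = P \left(-21 + P\right) v + 2230 = P v \left(-21 + P\right) + 2230 = 2230 + P v \left(-21 + P\right)$)
$\left(u{\left(1596,-881 \right)} + 4000565\right) \left(797092 + 3456591\right) = \left(\left(2230 + 1596 \left(-881\right) \left(-21 + 1596\right)\right) + 4000565\right) \left(797092 + 3456591\right) = \left(\left(2230 + 1596 \left(-881\right) 1575\right) + 4000565\right) 4253683 = \left(\left(2230 - 2214569700\right) + 4000565\right) 4253683 = \left(-2214567470 + 4000565\right) 4253683 = \left(-2210566905\right) 4253683 = -9403050864161115$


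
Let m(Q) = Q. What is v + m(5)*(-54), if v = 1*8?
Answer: -262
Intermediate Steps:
v = 8
v + m(5)*(-54) = 8 + 5*(-54) = 8 - 270 = -262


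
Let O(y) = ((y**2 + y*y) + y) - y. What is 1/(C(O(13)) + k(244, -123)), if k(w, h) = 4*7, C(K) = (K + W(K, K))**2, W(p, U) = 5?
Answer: 1/117677 ≈ 8.4978e-6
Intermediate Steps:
O(y) = 2*y**2 (O(y) = ((y**2 + y**2) + y) - y = (2*y**2 + y) - y = (y + 2*y**2) - y = 2*y**2)
C(K) = (5 + K)**2 (C(K) = (K + 5)**2 = (5 + K)**2)
k(w, h) = 28
1/(C(O(13)) + k(244, -123)) = 1/((5 + 2*13**2)**2 + 28) = 1/((5 + 2*169)**2 + 28) = 1/((5 + 338)**2 + 28) = 1/(343**2 + 28) = 1/(117649 + 28) = 1/117677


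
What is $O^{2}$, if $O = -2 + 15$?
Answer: $169$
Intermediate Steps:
$O = 13$
$O^{2} = 13^{2} = 169$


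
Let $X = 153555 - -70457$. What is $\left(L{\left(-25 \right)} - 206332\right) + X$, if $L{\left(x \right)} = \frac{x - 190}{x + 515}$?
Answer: $\frac{1732597}{98} \approx 17680.0$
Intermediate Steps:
$X = 224012$ ($X = 153555 + 70457 = 224012$)
$L{\left(x \right)} = \frac{-190 + x}{515 + x}$
$\left(L{\left(-25 \right)} - 206332\right) + X = \left(\frac{-190 - 25}{515 - 25} - 206332\right) + 224012 = \left(\frac{1}{490} \left(-215\right) - 206332\right) + 224012 = \left(- \frac{43}{98} - 206332\right) + 224012 = - \frac{20220579}{98} + 224012 = \frac{1732597}{98}$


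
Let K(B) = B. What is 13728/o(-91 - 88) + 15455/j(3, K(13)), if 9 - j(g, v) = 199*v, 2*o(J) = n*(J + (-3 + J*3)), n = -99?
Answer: -31191539/5560746 ≈ -5.6092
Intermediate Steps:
o(J) = 297/2 - 198*J (o(J) = (-99*(J + (-3 + J*3)))/2 = (-99*(J + (-3 + 3*J)))/2 = (-99*(-3 + 4*J))/2 = (297 - 396*J)/2 = 297/2 - 198*J)
j(g, v) = 9 - 199*v
13728/o(-91 - 88) + 15455/j(3, K(13)) = 13728/(297/2 - 198*(-91 - 88)) + 15455/(9 - 199*13) = 13728/(297/2 - 198*(-179)) + 15455/(9 - 2587) = 13728/(297/2 + 35442) + 15455/(-2578) = 13728/(71181/2) + 15455*(-1/2578) = 13728*(2/71181) - 15455/2578 = 832/2157 - 15455/2578 = -31191539/5560746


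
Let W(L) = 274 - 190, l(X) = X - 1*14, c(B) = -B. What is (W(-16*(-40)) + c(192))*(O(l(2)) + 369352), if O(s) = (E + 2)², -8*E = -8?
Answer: -39890988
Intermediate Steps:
E = 1 (E = -⅛*(-8) = 1)
l(X) = -14 + X (l(X) = X - 14 = -14 + X)
O(s) = 9 (O(s) = (1 + 2)² = 3² = 9)
W(L) = 84
(W(-16*(-40)) + c(192))*(O(l(2)) + 369352) = (84 - 1*192)*(9 + 369352) = (84 - 192)*369361 = -108*369361 = -39890988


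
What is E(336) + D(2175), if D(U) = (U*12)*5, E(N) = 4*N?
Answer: 131844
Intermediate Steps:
D(U) = 60*U (D(U) = (12*U)*5 = 60*U)
E(336) + D(2175) = 4*336 + 60*2175 = 1344 + 130500 = 131844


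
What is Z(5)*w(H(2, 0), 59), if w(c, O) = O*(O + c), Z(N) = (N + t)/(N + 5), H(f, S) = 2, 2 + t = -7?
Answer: -7198/5 ≈ -1439.6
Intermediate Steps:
t = -9 (t = -2 - 7 = -9)
Z(N) = (-9 + N)/(5 + N) (Z(N) = (N - 9)/(N + 5) = (-9 + N)/(5 + N))
Z(5)*w(H(2, 0), 59) = ((-9 + 5)/(5 + 5))*(59*(59 + 2)) = (-4/10)*(59*61) = ((1/10)*(-4))*3599 = -2/5*3599 = -7198/5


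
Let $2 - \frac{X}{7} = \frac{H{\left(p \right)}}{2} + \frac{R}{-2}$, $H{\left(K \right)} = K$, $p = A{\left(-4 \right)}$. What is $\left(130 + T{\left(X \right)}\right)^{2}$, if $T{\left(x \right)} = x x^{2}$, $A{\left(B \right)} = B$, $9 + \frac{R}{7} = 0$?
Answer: $\frac{3256480991392225}{64} \approx 5.0883 \cdot 10^{13}$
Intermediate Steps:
$R = -63$ ($R = -63 + 7 \cdot 0 = -63 + 0 = -63$)
$p = -4$
$X = - \frac{385}{2}$ ($X = 14 - 7 \left(- \frac{4}{2} - \frac{63}{-2}\right) = 14 - 7 \left(\left(-4\right) \frac{1}{2} - - \frac{63}{2}\right) = 14 - 7 \left(-2 + \frac{63}{2}\right) = 14 - \frac{413}{2} = - \frac{385}{2} \approx -192.5$)
$T{\left(x \right)} = x^{3}$
$\left(130 + T{\left(X \right)}\right)^{2} = \left(130 + \left(- \frac{385}{2}\right)^{3}\right)^{2} = \left(130 - \frac{57066625}{8}\right)^{2} = \left(- \frac{57065585}{8}\right)^{2} = \frac{3256480991392225}{64}$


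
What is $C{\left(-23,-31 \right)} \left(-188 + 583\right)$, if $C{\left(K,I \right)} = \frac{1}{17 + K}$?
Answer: $- \frac{395}{6} \approx -65.833$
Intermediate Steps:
$C{\left(-23,-31 \right)} \left(-188 + 583\right) = \frac{-188 + 583}{17 - 23} = \frac{1}{-6} \cdot 395 = \left(- \frac{1}{6}\right) 395 = - \frac{395}{6}$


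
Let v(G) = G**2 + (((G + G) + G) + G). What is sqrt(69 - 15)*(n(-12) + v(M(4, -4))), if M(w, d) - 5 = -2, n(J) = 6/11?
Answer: 711*sqrt(6)/11 ≈ 158.33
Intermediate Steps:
n(J) = 6/11 (n(J) = 6*(1/11) = 6/11)
M(w, d) = 3 (M(w, d) = 5 - 2 = 3)
v(G) = G**2 + 4*G (v(G) = G**2 + ((2*G + G) + G) = G**2 + (3*G + G) = G**2 + 4*G)
sqrt(69 - 15)*(n(-12) + v(M(4, -4))) = sqrt(69 - 15)*(6/11 + 3*(4 + 3)) = sqrt(54)*(6/11 + 3*7) = (3*sqrt(6))*(6/11 + 21) = (3*sqrt(6))*(237/11) = 711*sqrt(6)/11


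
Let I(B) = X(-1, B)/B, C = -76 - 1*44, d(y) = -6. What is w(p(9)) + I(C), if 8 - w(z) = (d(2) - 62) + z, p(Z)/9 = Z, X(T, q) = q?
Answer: -4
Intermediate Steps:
p(Z) = 9*Z
C = -120 (C = -76 - 44 = -120)
w(z) = 76 - z (w(z) = 8 - ((-6 - 62) + z) = 8 - (-68 + z) = 8 + (68 - z) = 76 - z)
I(B) = 1 (I(B) = B/B = 1)
w(p(9)) + I(C) = (76 - 9*9) + 1 = (76 - 1*81) + 1 = (76 - 81) + 1 = -5 + 1 = -4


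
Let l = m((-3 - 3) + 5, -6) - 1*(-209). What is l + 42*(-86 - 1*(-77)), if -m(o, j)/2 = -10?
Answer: -149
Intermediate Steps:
m(o, j) = 20 (m(o, j) = -2*(-10) = 20)
l = 229 (l = 20 - 1*(-209) = 20 + 209 = 229)
l + 42*(-86 - 1*(-77)) = 229 + 42*(-86 - 1*(-77)) = 229 + 42*(-86 + 77) = 229 + 42*(-9) = 229 - 378 = -149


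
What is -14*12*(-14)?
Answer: 2352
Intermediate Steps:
-14*12*(-14) = -168*(-14) = 2352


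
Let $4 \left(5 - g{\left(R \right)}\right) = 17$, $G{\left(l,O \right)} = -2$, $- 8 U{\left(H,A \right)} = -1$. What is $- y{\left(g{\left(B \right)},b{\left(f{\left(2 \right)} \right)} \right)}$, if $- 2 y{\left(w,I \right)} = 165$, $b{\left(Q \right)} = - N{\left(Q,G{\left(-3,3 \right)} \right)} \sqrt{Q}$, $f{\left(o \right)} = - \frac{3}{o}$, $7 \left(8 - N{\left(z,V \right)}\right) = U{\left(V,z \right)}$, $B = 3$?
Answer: $\frac{165}{2} \approx 82.5$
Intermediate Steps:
$U{\left(H,A \right)} = \frac{1}{8}$ ($U{\left(H,A \right)} = \left(- \frac{1}{8}\right) \left(-1\right) = \frac{1}{8}$)
$N{\left(z,V \right)} = \frac{447}{56}$ ($N{\left(z,V \right)} = 8 - \frac{1}{56} = \frac{447}{56}$)
$g{\left(R \right)} = \frac{3}{4}$ ($g{\left(R \right)} = 5 - \frac{17}{4} = \frac{3}{4}$)
$b{\left(Q \right)} = - \frac{447 \sqrt{Q}}{56}$
$y{\left(w,I \right)} = - \frac{165}{2}$ ($y{\left(w,I \right)} = \left(- \frac{1}{2}\right) 165 = - \frac{165}{2}$)
$- y{\left(g{\left(B \right)},b{\left(f{\left(2 \right)} \right)} \right)} = \left(-1\right) \left(- \frac{165}{2}\right) = \frac{165}{2}$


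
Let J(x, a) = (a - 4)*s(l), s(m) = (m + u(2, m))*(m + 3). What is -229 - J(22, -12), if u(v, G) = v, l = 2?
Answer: 91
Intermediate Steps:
s(m) = (2 + m)*(3 + m) (s(m) = (m + 2)*(m + 3) = (2 + m)*(3 + m))
J(x, a) = -80 + 20*a (J(x, a) = (a - 4)*(6 + 2² + 5*2) = (-4 + a)*(6 + 4 + 10) = (-4 + a)*20 = -80 + 20*a)
-229 - J(22, -12) = -229 - (-80 + 20*(-12)) = -229 - (-80 - 240) = -229 - 1*(-320) = -229 + 320 = 91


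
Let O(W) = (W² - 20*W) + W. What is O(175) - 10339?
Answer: 16961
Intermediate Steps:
O(W) = W² - 19*W
O(175) - 10339 = 175*(-19 + 175) - 10339 = 175*156 - 10339 = 27300 - 10339 = 16961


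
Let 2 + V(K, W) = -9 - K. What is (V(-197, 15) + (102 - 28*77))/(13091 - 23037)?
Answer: 934/4973 ≈ 0.18781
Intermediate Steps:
V(K, W) = -11 - K (V(K, W) = -2 + (-9 - K) = -11 - K)
(V(-197, 15) + (102 - 28*77))/(13091 - 23037) = ((-11 - 1*(-197)) + (102 - 28*77))/(13091 - 23037) = ((-11 + 197) + (102 - 2156))/(-9946) = (186 - 2054)*(-1/9946) = -1868*(-1/9946) = 934/4973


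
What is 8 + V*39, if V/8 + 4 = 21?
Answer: 5312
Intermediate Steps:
V = 136 (V = -32 + 8*21 = -32 + 168 = 136)
8 + V*39 = 8 + 136*39 = 8 + 5304 = 5312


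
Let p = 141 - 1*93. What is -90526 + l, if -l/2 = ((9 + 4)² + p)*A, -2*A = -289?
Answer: -153239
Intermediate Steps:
A = 289/2 (A = -½*(-289) = 289/2 ≈ 144.50)
p = 48 (p = 141 - 93 = 48)
l = -62713 (l = -2*((9 + 4)² + 48)*289/2 = -2*(13² + 48)*289/2 = -2*(169 + 48)*289/2 = -434*289/2 = -2*62713/2 = -62713)
-90526 + l = -90526 - 62713 = -153239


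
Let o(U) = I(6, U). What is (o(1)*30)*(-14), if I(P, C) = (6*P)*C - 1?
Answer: -14700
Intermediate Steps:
I(P, C) = -1 + 6*C*P (I(P, C) = 6*C*P - 1 = -1 + 6*C*P)
o(U) = -1 + 36*U (o(U) = -1 + 6*U*6 = -1 + 36*U)
(o(1)*30)*(-14) = ((-1 + 36*1)*30)*(-14) = ((-1 + 36)*30)*(-14) = (35*30)*(-14) = 1050*(-14) = -14700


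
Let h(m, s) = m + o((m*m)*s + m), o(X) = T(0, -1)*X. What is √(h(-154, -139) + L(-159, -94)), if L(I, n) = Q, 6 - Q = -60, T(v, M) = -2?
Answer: 2*√1648317 ≈ 2567.7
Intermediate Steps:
Q = 66 (Q = 6 - 1*(-60) = 6 + 60 = 66)
L(I, n) = 66
o(X) = -2*X
h(m, s) = -m - 2*s*m² (h(m, s) = m - 2*((m*m)*s + m) = m - 2*(m²*s + m) = m - 2*(s*m² + m) = m - 2*(m + s*m²) = m + (-2*m - 2*s*m²) = -m - 2*s*m²)
√(h(-154, -139) + L(-159, -94)) = √(-154*(-1 - 2*(-154)*(-139)) + 66) = √(-154*(-1 - 42812) + 66) = √(-154*(-42813) + 66) = √(6593202 + 66) = √6593268 = 2*√1648317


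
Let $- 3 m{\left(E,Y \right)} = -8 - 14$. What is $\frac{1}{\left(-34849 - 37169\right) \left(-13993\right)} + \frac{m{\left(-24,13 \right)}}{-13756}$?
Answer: $- \frac{923767165}{1732822469343} \approx -0.0005331$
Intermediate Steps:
$m{\left(E,Y \right)} = \frac{22}{3}$ ($m{\left(E,Y \right)} = - \frac{-8 - 14}{3} = \left(- \frac{1}{3}\right) \left(-22\right) = \frac{22}{3}$)
$\frac{1}{\left(-34849 - 37169\right) \left(-13993\right)} + \frac{m{\left(-24,13 \right)}}{-13756} = \frac{1}{\left(-34849 - 37169\right) \left(-13993\right)} + \frac{22}{3 \left(-13756\right)} = \frac{1}{-72018} \left(- \frac{1}{13993}\right) + \frac{22}{3} \left(- \frac{1}{13756}\right) = \left(- \frac{1}{72018}\right) \left(- \frac{1}{13993}\right) - \frac{11}{20634} = \frac{1}{1007747874} - \frac{11}{20634} = - \frac{923767165}{1732822469343}$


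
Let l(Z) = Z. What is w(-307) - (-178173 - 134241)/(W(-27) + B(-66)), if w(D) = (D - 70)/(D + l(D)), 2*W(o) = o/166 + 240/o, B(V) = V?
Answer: -573085276061/129388834 ≈ -4429.2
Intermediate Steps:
W(o) = 120/o + o/332 (W(o) = (o/166 + 240/o)/2 = (240/o + o/166)/2 = 120/o + o/332)
w(D) = (-70 + D)/(2*D) (w(D) = (D - 70)/(D + D) = (-70 + D)/((2*D)) = (-70 + D)*(1/(2*D)) = (-70 + D)/(2*D))
w(-307) - (-178173 - 134241)/(W(-27) + B(-66)) = (½)*(-70 - 307)/(-307) - (-178173 - 134241)/((120/(-27) + (1/332)*(-27)) - 66) = (½)*(-1/307)*(-377) - (-312414)/((120*(-1/27) - 27/332) - 66) = 377/614 - (-312414)/((-40/9 - 27/332) - 66) = 377/614 - (-312414)/(-13523/2988 - 66) = 377/614 - (-312414)/(-210731/2988) = 377/614 - (-312414)*(-2988)/210731 = 377/614 - 1*933493032/210731 = 377/614 - 933493032/210731 = -573085276061/129388834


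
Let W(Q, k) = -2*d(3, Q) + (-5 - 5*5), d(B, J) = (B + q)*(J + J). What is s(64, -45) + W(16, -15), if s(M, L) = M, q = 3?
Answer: -350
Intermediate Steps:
d(B, J) = 2*J*(3 + B) (d(B, J) = (B + 3)*(J + J) = (3 + B)*(2*J) = 2*J*(3 + B))
W(Q, k) = -30 - 24*Q (W(Q, k) = -4*Q*(3 + 3) + (-5 - 5*5) = -4*Q*6 + (-5 - 25) = -24*Q - 30 = -30 - 24*Q)
s(64, -45) + W(16, -15) = 64 + (-30 - 24*16) = 64 + (-30 - 384) = 64 - 414 = -350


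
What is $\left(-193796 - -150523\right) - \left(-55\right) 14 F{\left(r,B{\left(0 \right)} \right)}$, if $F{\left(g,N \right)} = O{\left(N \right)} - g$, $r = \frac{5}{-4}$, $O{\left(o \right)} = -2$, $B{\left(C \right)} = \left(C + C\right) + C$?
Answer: $- \frac{87701}{2} \approx -43851.0$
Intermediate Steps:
$B{\left(C \right)} = 3 C$ ($B{\left(C \right)} = 2 C + C = 3 C$)
$r = - \frac{5}{4}$ ($r = 5 \left(- \frac{1}{4}\right) = - \frac{5}{4} \approx -1.25$)
$F{\left(g,N \right)} = -2 - g$
$\left(-193796 - -150523\right) - \left(-55\right) 14 F{\left(r,B{\left(0 \right)} \right)} = \left(-193796 - -150523\right) - \left(-55\right) 14 \left(-2 - - \frac{5}{4}\right) = \left(-193796 + 150523\right) - - 770 \left(-2 + \frac{5}{4}\right) = -43273 - \left(-770\right) \left(- \frac{3}{4}\right) = -43273 - \frac{1155}{2} = - \frac{87701}{2}$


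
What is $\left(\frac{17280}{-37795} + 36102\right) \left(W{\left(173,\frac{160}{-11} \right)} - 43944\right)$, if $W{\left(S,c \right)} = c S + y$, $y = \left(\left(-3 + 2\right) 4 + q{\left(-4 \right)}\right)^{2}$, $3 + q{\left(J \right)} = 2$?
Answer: $- \frac{139390008062418}{83149} \approx -1.6764 \cdot 10^{9}$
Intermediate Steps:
$q{\left(J \right)} = -1$ ($q{\left(J \right)} = -3 + 2 = -1$)
$y = 25$ ($y = \left(\left(-3 + 2\right) 4 - 1\right)^{2} = \left(\left(-1\right) 4 - 1\right)^{2} = \left(-4 - 1\right)^{2} = \left(-5\right)^{2} = 25$)
$W{\left(S,c \right)} = 25 + S c$ ($W{\left(S,c \right)} = c S + 25 = S c + 25 = 25 + S c$)
$\left(\frac{17280}{-37795} + 36102\right) \left(W{\left(173,\frac{160}{-11} \right)} - 43944\right) = \left(\frac{17280}{-37795} + 36102\right) \left(\left(25 + 173 \frac{160}{-11}\right) - 43944\right) = \left(17280 \left(- \frac{1}{37795}\right) + 36102\right) \left(\left(25 + 173 \cdot 160 \left(- \frac{1}{11}\right)\right) - 43944\right) = \left(- \frac{3456}{7559} + 36102\right) \left(\left(25 + 173 \left(- \frac{160}{11}\right)\right) - 43944\right) = \frac{272891562 \left(\left(25 - \frac{27680}{11}\right) - 43944\right)}{7559} = \frac{272891562 \left(- \frac{27405}{11} - 43944\right)}{7559} = \frac{272891562}{7559} \left(- \frac{510789}{11}\right) = - \frac{139390008062418}{83149}$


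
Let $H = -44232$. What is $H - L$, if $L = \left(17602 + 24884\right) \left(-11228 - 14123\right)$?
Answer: $1077018354$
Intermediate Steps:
$L = -1077062586$ ($L = 42486 \left(-25351\right) = -1077062586$)
$H - L = -44232 - -1077062586 = -44232 + 1077062586 = 1077018354$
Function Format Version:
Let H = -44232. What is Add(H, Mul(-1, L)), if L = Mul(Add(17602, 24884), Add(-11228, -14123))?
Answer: 1077018354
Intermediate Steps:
L = -1077062586 (L = Mul(42486, -25351) = -1077062586)
Add(H, Mul(-1, L)) = Add(-44232, Mul(-1, -1077062586)) = Add(-44232, 1077062586) = 1077018354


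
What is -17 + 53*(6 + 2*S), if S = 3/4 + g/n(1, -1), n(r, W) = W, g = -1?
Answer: 973/2 ≈ 486.50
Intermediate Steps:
S = 7/4 (S = 3/4 - 1/(-1) = 3*(¼) - 1*(-1) = ¾ + 1 = 7/4 ≈ 1.7500)
-17 + 53*(6 + 2*S) = -17 + 53*(6 + 2*(7/4)) = -17 + 53*(6 + 7/2) = -17 + 53*(19/2) = -17 + 1007/2 = 973/2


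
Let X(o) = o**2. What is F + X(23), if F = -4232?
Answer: -3703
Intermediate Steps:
F + X(23) = -4232 + 23**2 = -4232 + 529 = -3703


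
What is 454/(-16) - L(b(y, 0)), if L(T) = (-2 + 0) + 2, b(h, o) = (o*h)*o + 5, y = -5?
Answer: -227/8 ≈ -28.375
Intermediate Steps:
b(h, o) = 5 + h*o² (b(h, o) = (h*o)*o + 5 = h*o² + 5 = 5 + h*o²)
L(T) = 0 (L(T) = -2 + 2 = 0)
454/(-16) - L(b(y, 0)) = 454/(-16) - 1*0 = 454*(-1/16) + 0 = -227/8 + 0 = -227/8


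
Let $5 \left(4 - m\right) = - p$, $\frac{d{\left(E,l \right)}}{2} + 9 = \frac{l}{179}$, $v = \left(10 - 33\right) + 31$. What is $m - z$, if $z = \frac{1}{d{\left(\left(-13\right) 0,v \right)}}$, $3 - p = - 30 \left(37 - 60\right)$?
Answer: $- \frac{2137507}{16030} \approx -133.34$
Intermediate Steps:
$v = 8$ ($v = -23 + 31 = 8$)
$d{\left(E,l \right)} = -18 + \frac{2 l}{179}$ ($d{\left(E,l \right)} = -18 + 2 \frac{l}{179} = -18 + \frac{2 l}{179}$)
$p = -687$ ($p = 3 - - 30 \left(37 - 60\right) = 3 - \left(-30\right) \left(-23\right) = 3 - 690 = -687$)
$z = - \frac{179}{3206}$ ($z = \frac{1}{-18 + \frac{2}{179} \cdot 8} = \frac{1}{-18 + \frac{16}{179}} = \frac{1}{- \frac{3206}{179}} = - \frac{179}{3206} \approx -0.055833$)
$m = - \frac{667}{5}$ ($m = 4 - \frac{\left(-1\right) \left(-687\right)}{5} = 4 - \frac{687}{5} = - \frac{667}{5} \approx -133.4$)
$m - z = - \frac{667}{5} - - \frac{179}{3206} = - \frac{667}{5} + \frac{179}{3206} = - \frac{2137507}{16030}$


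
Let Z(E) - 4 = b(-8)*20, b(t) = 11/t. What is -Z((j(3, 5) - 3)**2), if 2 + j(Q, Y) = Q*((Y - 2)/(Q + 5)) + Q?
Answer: 47/2 ≈ 23.500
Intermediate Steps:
j(Q, Y) = -2 + Q + Q*(-2 + Y)/(5 + Q) (j(Q, Y) = -2 + (Q*((Y - 2)/(Q + 5)) + Q) = -2 + (Q*((-2 + Y)/(5 + Q)) + Q) = -2 + (Q*(-2 + Y)/(5 + Q) + Q) = -2 + (Q + Q*(-2 + Y)/(5 + Q)) = -2 + Q + Q*(-2 + Y)/(5 + Q))
Z(E) = -47/2 (Z(E) = 4 + (11/(-8))*20 = 4 + (11*(-1/8))*20 = 4 - 11/8*20 = 4 - 55/2 = -47/2)
-Z((j(3, 5) - 3)**2) = -1*(-47/2) = 47/2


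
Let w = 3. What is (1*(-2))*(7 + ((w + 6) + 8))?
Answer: -48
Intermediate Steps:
(1*(-2))*(7 + ((w + 6) + 8)) = (1*(-2))*(7 + ((3 + 6) + 8)) = -2*(7 + (9 + 8)) = -2*(7 + 17) = -2*24 = -48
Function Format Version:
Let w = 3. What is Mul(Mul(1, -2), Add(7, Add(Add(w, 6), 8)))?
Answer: -48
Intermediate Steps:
Mul(Mul(1, -2), Add(7, Add(Add(w, 6), 8))) = Mul(Mul(1, -2), Add(7, Add(Add(3, 6), 8))) = Mul(-2, Add(7, Add(9, 8))) = Mul(-2, Add(7, 17)) = Mul(-2, 24) = -48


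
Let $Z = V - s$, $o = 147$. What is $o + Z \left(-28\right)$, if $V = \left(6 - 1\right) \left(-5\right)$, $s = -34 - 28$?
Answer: $-889$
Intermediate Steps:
$s = -62$ ($s = -34 - 28 = -62$)
$V = -25$ ($V = 5 \left(-5\right) = -25$)
$Z = 37$ ($Z = -25 - -62 = -25 + 62 = 37$)
$o + Z \left(-28\right) = 147 + 37 \left(-28\right) = 147 - 1036 = -889$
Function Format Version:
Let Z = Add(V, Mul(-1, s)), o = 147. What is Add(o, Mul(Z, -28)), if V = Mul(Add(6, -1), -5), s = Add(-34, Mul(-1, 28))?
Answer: -889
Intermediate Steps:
s = -62 (s = Add(-34, -28) = -62)
V = -25 (V = Mul(5, -5) = -25)
Z = 37 (Z = Add(-25, Mul(-1, -62)) = Add(-25, 62) = 37)
Add(o, Mul(Z, -28)) = Add(147, Mul(37, -28)) = Add(147, -1036) = -889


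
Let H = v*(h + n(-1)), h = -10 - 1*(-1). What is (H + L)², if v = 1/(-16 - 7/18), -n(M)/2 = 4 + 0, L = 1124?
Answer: 110148316996/87025 ≈ 1.2657e+6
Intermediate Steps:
n(M) = -8 (n(M) = -2*(4 + 0) = -2*4 = -8)
v = -18/295 (v = 1/(-16 - 7*1/18) = 1/(-16 - 7/18) = 1/(-295/18) = -18/295 ≈ -0.061017)
h = -9 (h = -10 + 1 = -9)
H = 306/295 (H = -18*(-9 - 8)/295 = -18/295*(-17) = 306/295 ≈ 1.0373)
(H + L)² = (306/295 + 1124)² = (331886/295)² = 110148316996/87025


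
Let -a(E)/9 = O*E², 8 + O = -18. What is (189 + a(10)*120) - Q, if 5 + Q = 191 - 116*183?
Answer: 2829231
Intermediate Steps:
O = -26 (O = -8 - 18 = -26)
a(E) = 234*E² (a(E) = -(-234)*E² = 234*E²)
Q = -21042 (Q = -5 + (191 - 116*183) = -5 + (191 - 21228) = -5 - 21037 = -21042)
(189 + a(10)*120) - Q = (189 + (234*10²)*120) - 1*(-21042) = (189 + (234*100)*120) + 21042 = (189 + 23400*120) + 21042 = (189 + 2808000) + 21042 = 2808189 + 21042 = 2829231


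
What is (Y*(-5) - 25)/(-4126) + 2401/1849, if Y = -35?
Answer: 4814588/3814487 ≈ 1.2622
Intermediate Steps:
(Y*(-5) - 25)/(-4126) + 2401/1849 = (-35*(-5) - 25)/(-4126) + 2401/1849 = (175 - 25)*(-1/4126) + 2401*(1/1849) = 150*(-1/4126) + 2401/1849 = -75/2063 + 2401/1849 = 4814588/3814487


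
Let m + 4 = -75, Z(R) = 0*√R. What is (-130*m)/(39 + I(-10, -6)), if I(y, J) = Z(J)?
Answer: 790/3 ≈ 263.33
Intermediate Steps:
Z(R) = 0
I(y, J) = 0
m = -79 (m = -4 - 75 = -79)
(-130*m)/(39 + I(-10, -6)) = (-130*(-79))/(39 + 0) = 10270/39 = 10270*(1/39) = 790/3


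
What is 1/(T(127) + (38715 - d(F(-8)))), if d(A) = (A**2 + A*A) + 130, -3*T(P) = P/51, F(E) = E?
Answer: 153/5883794 ≈ 2.6004e-5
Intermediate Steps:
T(P) = -P/153 (T(P) = -P/(3*51) = -P/153)
d(A) = 130 + 2*A**2 (d(A) = (A**2 + A**2) + 130 = 2*A**2 + 130 = 130 + 2*A**2)
1/(T(127) + (38715 - d(F(-8)))) = 1/(-1/153*127 + (38715 - (130 + 2*(-8)**2))) = 1/(-127/153 + (38715 - (130 + 2*64))) = 1/(-127/153 + (38715 - (130 + 128))) = 1/(-127/153 + (38715 - 1*258)) = 1/(-127/153 + (38715 - 258)) = 1/(-127/153 + 38457) = 1/(5883794/153) = 153/5883794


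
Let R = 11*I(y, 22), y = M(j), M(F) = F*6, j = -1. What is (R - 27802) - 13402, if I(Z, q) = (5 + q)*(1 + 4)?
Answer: -39719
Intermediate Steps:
M(F) = 6*F
y = -6 (y = 6*(-1) = -6)
I(Z, q) = 25 + 5*q (I(Z, q) = (5 + q)*5 = 25 + 5*q)
R = 1485 (R = 11*(25 + 5*22) = 11*(25 + 110) = 11*135 = 1485)
(R - 27802) - 13402 = (1485 - 27802) - 13402 = -26317 - 13402 = -39719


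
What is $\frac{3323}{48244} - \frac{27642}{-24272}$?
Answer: $\frac{176777063}{146372296} \approx 1.2077$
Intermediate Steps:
$\frac{3323}{48244} - \frac{27642}{-24272} = 3323 \cdot \frac{1}{48244} - - \frac{13821}{12136} = \frac{3323}{48244} + \frac{13821}{12136} = \frac{176777063}{146372296}$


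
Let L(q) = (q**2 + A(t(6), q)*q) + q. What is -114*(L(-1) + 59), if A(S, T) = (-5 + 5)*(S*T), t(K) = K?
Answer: -6726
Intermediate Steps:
A(S, T) = 0 (A(S, T) = 0*(S*T) = 0)
L(q) = q + q**2 (L(q) = (q**2 + 0*q) + q = (q**2 + 0) + q = q**2 + q = q + q**2)
-114*(L(-1) + 59) = -114*(-(1 - 1) + 59) = -114*(-1*0 + 59) = -114*(0 + 59) = -114*59 = -6726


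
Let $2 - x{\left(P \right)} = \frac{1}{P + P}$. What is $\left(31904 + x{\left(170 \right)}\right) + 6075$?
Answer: $\frac{12913539}{340} \approx 37981.0$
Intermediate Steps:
$x{\left(P \right)} = 2 - \frac{1}{2 P}$ ($x{\left(P \right)} = 2 - \frac{1}{P + P} = 2 - \frac{1}{2 P}$)
$\left(31904 + x{\left(170 \right)}\right) + 6075 = \left(31904 + \left(2 - \frac{1}{2 \cdot 170}\right)\right) + 6075 = \left(31904 + \left(2 - \frac{1}{340}\right)\right) + 6075 = \left(31904 + \frac{679}{340}\right) + 6075 = \frac{10848039}{340} + 6075 = \frac{12913539}{340}$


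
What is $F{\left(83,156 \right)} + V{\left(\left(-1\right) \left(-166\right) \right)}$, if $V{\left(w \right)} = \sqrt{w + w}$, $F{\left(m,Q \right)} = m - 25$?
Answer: $58 + 2 \sqrt{83} \approx 76.221$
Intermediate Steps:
$F{\left(m,Q \right)} = -25 + m$
$V{\left(w \right)} = \sqrt{2} \sqrt{w}$ ($V{\left(w \right)} = \sqrt{2 w} = \sqrt{2} \sqrt{w}$)
$F{\left(83,156 \right)} + V{\left(\left(-1\right) \left(-166\right) \right)} = \left(-25 + 83\right) + \sqrt{2} \sqrt{\left(-1\right) \left(-166\right)} = 58 + \sqrt{2} \sqrt{166} = 58 + 2 \sqrt{83}$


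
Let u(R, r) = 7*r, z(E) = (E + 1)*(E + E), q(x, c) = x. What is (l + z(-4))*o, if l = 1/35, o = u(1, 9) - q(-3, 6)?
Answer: 55506/35 ≈ 1585.9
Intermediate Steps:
z(E) = 2*E*(1 + E) (z(E) = (1 + E)*(2*E) = 2*E*(1 + E))
o = 66 (o = 7*9 - 1*(-3) = 63 + 3 = 66)
l = 1/35 ≈ 0.028571
(l + z(-4))*o = (1/35 + 2*(-4)*(1 - 4))*66 = (1/35 + 2*(-4)*(-3))*66 = (1/35 + 24)*66 = (841/35)*66 = 55506/35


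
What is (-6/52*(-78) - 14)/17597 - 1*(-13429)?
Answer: 236310108/17597 ≈ 13429.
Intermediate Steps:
(-6/52*(-78) - 14)/17597 - 1*(-13429) = (-6*1/52*(-78) - 14)*(1/17597) + 13429 = (-3/26*(-78) - 14)*(1/17597) + 13429 = (9 - 14)*(1/17597) + 13429 = -5*1/17597 + 13429 = -5/17597 + 13429 = 236310108/17597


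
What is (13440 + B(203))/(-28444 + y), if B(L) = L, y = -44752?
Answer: -13643/73196 ≈ -0.18639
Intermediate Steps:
(13440 + B(203))/(-28444 + y) = (13440 + 203)/(-28444 - 44752) = 13643/(-73196) = 13643*(-1/73196) = -13643/73196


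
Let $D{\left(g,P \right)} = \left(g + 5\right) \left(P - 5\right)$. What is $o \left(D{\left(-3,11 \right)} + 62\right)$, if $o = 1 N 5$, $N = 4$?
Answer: $1480$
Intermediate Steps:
$D{\left(g,P \right)} = \left(-5 + P\right) \left(5 + g\right)$ ($D{\left(g,P \right)} = \left(5 + g\right) \left(-5 + P\right) = \left(-5 + P\right) \left(5 + g\right)$)
$o = 20$ ($o = 1 \cdot 4 \cdot 5 = 4 \cdot 5 = 20$)
$o \left(D{\left(-3,11 \right)} + 62\right) = 20 \left(\left(-25 - -15 + 5 \cdot 11 + 11 \left(-3\right)\right) + 62\right) = 20 \left(\left(-25 + 15 + 55 - 33\right) + 62\right) = 20 \left(12 + 62\right) = 20 \cdot 74 = 1480$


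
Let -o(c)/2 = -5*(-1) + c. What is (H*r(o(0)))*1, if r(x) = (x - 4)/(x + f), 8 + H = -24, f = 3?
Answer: -64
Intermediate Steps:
H = -32 (H = -8 - 24 = -32)
o(c) = -10 - 2*c (o(c) = -2*(-5*(-1) + c) = -2*(5 + c) = -10 - 2*c)
r(x) = (-4 + x)/(3 + x) (r(x) = (x - 4)/(x + 3) = (-4 + x)/(3 + x))
(H*r(o(0)))*1 = -32*(-4 + (-10 - 2*0))/(3 + (-10 - 2*0))*1 = -32*(-4 + (-10 + 0))/(3 + (-10 + 0))*1 = -32*(-4 - 10)/(3 - 10)*1 = -32*(-14)/(-7)*1 = -(-32)*(-14)/7*1 = -32*2*1 = -64*1 = -64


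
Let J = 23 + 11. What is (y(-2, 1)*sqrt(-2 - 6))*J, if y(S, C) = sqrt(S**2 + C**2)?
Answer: 68*I*sqrt(10) ≈ 215.03*I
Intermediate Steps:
J = 34
y(S, C) = sqrt(C**2 + S**2)
(y(-2, 1)*sqrt(-2 - 6))*J = (sqrt(1**2 + (-2)**2)*sqrt(-2 - 6))*34 = (sqrt(1 + 4)*sqrt(-8))*34 = (sqrt(5)*(2*I*sqrt(2)))*34 = (2*I*sqrt(10))*34 = 68*I*sqrt(10)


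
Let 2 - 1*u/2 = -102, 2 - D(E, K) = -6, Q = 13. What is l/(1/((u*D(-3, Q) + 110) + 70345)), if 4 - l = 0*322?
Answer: 288476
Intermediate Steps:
D(E, K) = 8 (D(E, K) = 2 - 1*(-6) = 2 + 6 = 8)
u = 208 (u = 4 - 2*(-102) = 4 + 204 = 208)
l = 4 (l = 4 - 0*322 = 4 - 1*0 = 4 + 0 = 4)
l/(1/((u*D(-3, Q) + 110) + 70345)) = 4/(1/((208*8 + 110) + 70345)) = 4/(1/((1664 + 110) + 70345)) = 4/(1/(1774 + 70345)) = 4/(1/72119) = 4*72119 = 288476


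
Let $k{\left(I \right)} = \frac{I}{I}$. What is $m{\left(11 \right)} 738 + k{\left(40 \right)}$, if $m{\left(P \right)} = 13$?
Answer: $9595$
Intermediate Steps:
$k{\left(I \right)} = 1$
$m{\left(11 \right)} 738 + k{\left(40 \right)} = 13 \cdot 738 + 1 = 9594 + 1 = 9595$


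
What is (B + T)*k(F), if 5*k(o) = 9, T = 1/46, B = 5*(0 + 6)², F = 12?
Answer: 74529/230 ≈ 324.04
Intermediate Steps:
B = 180 (B = 5*6² = 5*36 = 180)
T = 1/46 ≈ 0.021739
k(o) = 9/5 (k(o) = (⅕)*9 = 9/5)
(B + T)*k(F) = (180 + 1/46)*(9/5) = (8281/46)*(9/5) = 74529/230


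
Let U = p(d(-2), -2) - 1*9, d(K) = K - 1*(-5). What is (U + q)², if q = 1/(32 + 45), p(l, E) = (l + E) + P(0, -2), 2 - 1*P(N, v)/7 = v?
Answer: 2374681/5929 ≈ 400.52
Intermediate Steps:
P(N, v) = 14 - 7*v
d(K) = 5 + K (d(K) = K + 5 = 5 + K)
p(l, E) = 28 + E + l (p(l, E) = (l + E) + (14 - 7*(-2)) = (E + l) + (14 + 14) = (E + l) + 28 = 28 + E + l)
U = 20 (U = (28 - 2 + (5 - 2)) - 1*9 = (28 - 2 + 3) - 9 = 29 - 9 = 20)
q = 1/77 ≈ 0.012987
(U + q)² = (20 + 1/77)² = (1541/77)² = 2374681/5929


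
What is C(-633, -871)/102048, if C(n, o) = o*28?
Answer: -6097/25512 ≈ -0.23899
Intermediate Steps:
C(n, o) = 28*o
C(-633, -871)/102048 = (28*(-871))/102048 = -24388*1/102048 = -6097/25512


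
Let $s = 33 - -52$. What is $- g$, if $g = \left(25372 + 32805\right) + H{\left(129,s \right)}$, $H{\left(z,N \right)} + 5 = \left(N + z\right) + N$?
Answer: $-58471$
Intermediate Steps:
$s = 85$ ($s = 33 + 52 = 85$)
$H{\left(z,N \right)} = -5 + z + 2 N$ ($H{\left(z,N \right)} = -5 + \left(\left(N + z\right) + N\right) = -5 + \left(z + 2 N\right) = -5 + z + 2 N$)
$g = 58471$ ($g = \left(25372 + 32805\right) + \left(-5 + 129 + 2 \cdot 85\right) = 58177 + \left(-5 + 129 + 170\right) = 58177 + 294 = 58471$)
$- g = \left(-1\right) 58471 = -58471$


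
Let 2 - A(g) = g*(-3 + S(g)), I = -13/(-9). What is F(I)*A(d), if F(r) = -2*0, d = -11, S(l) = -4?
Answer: 0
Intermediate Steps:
I = 13/9 (I = -13*(-⅑) = 13/9 ≈ 1.4444)
F(r) = 0
A(g) = 2 + 7*g (A(g) = 2 - g*(-3 - 4) = 2 - g*(-7) = 2 - (-7)*g = 2 + 7*g)
F(I)*A(d) = 0*(2 + 7*(-11)) = 0*(2 - 77) = 0*(-75) = 0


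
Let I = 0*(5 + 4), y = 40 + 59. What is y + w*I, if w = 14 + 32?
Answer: 99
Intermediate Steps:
y = 99
I = 0 (I = 0*9 = 0)
w = 46
y + w*I = 99 + 46*0 = 99 + 0 = 99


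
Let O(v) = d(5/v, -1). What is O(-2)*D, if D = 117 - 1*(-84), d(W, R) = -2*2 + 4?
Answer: 0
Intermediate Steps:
d(W, R) = 0 (d(W, R) = -4 + 4 = 0)
O(v) = 0
D = 201 (D = 117 + 84 = 201)
O(-2)*D = 0*201 = 0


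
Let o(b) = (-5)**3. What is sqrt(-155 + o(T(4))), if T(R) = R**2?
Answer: 2*I*sqrt(70) ≈ 16.733*I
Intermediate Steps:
o(b) = -125
sqrt(-155 + o(T(4))) = sqrt(-155 - 125) = sqrt(-280) = 2*I*sqrt(70)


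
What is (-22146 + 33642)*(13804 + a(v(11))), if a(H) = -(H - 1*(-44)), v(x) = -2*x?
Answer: 158437872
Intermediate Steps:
a(H) = -44 - H (a(H) = -(H + 44) = -(44 + H) = -44 - H)
(-22146 + 33642)*(13804 + a(v(11))) = (-22146 + 33642)*(13804 + (-44 - (-2)*11)) = 11496*(13804 + (-44 - 1*(-22))) = 11496*(13804 + (-44 + 22)) = 11496*(13804 - 22) = 11496*13782 = 158437872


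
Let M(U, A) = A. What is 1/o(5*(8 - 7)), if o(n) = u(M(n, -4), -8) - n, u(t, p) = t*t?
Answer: 1/11 ≈ 0.090909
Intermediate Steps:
u(t, p) = t²
o(n) = 16 - n (o(n) = (-4)² - n = 16 - n)
1/o(5*(8 - 7)) = 1/(16 - 5*(8 - 7)) = 1/(16 - 5) = 1/11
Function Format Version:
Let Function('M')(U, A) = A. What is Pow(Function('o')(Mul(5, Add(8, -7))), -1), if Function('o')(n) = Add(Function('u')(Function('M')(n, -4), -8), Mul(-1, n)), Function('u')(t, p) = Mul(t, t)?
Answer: Rational(1, 11) ≈ 0.090909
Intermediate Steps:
Function('u')(t, p) = Pow(t, 2)
Function('o')(n) = Add(16, Mul(-1, n)) (Function('o')(n) = Add(Pow(-4, 2), Mul(-1, n)) = Add(16, Mul(-1, n)))
Pow(Function('o')(Mul(5, Add(8, -7))), -1) = Pow(Add(16, Mul(-1, Mul(5, Add(8, -7)))), -1) = Pow(Add(16, Mul(-1, Mul(5, 1))), -1) = Pow(Add(16, Mul(-1, 5)), -1) = Pow(Add(16, -5), -1) = Pow(11, -1) = Rational(1, 11)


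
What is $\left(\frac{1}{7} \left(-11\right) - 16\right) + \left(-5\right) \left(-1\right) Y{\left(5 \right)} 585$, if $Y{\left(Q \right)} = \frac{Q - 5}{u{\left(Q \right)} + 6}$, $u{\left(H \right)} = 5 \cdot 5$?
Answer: $- \frac{123}{7} \approx -17.571$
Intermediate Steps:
$u{\left(H \right)} = 25$
$Y{\left(Q \right)} = - \frac{5}{31} + \frac{Q}{31}$ ($Y{\left(Q \right)} = \frac{Q - 5}{25 + 6} = \frac{-5 + Q}{31} = \left(-5 + Q\right) \frac{1}{31} = - \frac{5}{31} + \frac{Q}{31}$)
$\left(\frac{1}{7} \left(-11\right) - 16\right) + \left(-5\right) \left(-1\right) Y{\left(5 \right)} 585 = \left(\frac{1}{7} \left(-11\right) - 16\right) + \left(-5\right) \left(-1\right) \left(- \frac{5}{31} + \frac{1}{31} \cdot 5\right) 585 = \left(\frac{1}{7} \left(-11\right) - 16\right) + 5 \left(- \frac{5}{31} + \frac{5}{31}\right) 585 = \left(- \frac{11}{7} - 16\right) + 5 \cdot 0 \cdot 585 = - \frac{123}{7} + 0 \cdot 585 = - \frac{123}{7} + 0 = - \frac{123}{7}$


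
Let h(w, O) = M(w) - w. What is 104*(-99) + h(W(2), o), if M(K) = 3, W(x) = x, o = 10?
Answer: -10295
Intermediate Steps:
h(w, O) = 3 - w
104*(-99) + h(W(2), o) = 104*(-99) + (3 - 1*2) = -10296 + (3 - 2) = -10296 + 1 = -10295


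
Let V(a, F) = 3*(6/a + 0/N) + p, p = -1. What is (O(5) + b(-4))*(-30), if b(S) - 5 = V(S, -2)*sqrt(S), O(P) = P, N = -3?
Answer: -300 + 330*I ≈ -300.0 + 330.0*I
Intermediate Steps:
V(a, F) = -1 + 18/a (V(a, F) = 3*(6/a + 0/(-3)) - 1 = 3*(6/a + 0*(-1/3)) - 1 = 3*(6/a + 0) - 1 = 3*(6/a) - 1 = 18/a - 1 = -1 + 18/a)
b(S) = 5 + (18 - S)/sqrt(S) (b(S) = 5 + ((18 - S)/S)*sqrt(S) = 5 + (18 - S)/sqrt(S))
(O(5) + b(-4))*(-30) = (5 + (5 - sqrt(-4) + 18/sqrt(-4)))*(-30) = (5 + (5 - 2*I + 18*(-I/2)))*(-30) = (5 + (5 - 2*I - 9*I))*(-30) = (5 + (5 - 11*I))*(-30) = (10 - 11*I)*(-30) = -300 + 330*I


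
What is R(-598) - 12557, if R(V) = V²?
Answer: 345047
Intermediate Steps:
R(-598) - 12557 = (-598)² - 12557 = 357604 - 12557 = 345047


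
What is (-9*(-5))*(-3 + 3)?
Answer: 0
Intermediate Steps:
(-9*(-5))*(-3 + 3) = 45*0 = 0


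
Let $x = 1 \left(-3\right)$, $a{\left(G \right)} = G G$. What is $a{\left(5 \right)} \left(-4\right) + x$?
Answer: $-103$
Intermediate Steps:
$a{\left(G \right)} = G^{2}$
$x = -3$
$a{\left(5 \right)} \left(-4\right) + x = 5^{2} \left(-4\right) - 3 = 25 \left(-4\right) - 3 = -100 - 3 = -103$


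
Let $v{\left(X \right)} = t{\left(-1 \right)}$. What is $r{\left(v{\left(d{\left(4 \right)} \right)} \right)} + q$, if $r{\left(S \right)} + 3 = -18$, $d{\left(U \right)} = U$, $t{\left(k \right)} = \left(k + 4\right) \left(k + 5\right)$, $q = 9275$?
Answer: $9254$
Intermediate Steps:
$t{\left(k \right)} = \left(4 + k\right) \left(5 + k\right)$
$v{\left(X \right)} = 12$ ($v{\left(X \right)} = 20 + \left(-1\right)^{2} + 9 \left(-1\right) = 20 + 1 - 9 = 12$)
$r{\left(S \right)} = -21$ ($r{\left(S \right)} = -3 - 18 = -21$)
$r{\left(v{\left(d{\left(4 \right)} \right)} \right)} + q = -21 + 9275 = 9254$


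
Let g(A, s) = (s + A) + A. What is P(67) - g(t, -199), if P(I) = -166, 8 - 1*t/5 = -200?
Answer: -2047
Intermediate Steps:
t = 1040 (t = 40 - 5*(-200) = 40 + 1000 = 1040)
g(A, s) = s + 2*A (g(A, s) = (A + s) + A = s + 2*A)
P(67) - g(t, -199) = -166 - (-199 + 2*1040) = -166 - (-199 + 2080) = -166 - 1*1881 = -166 - 1881 = -2047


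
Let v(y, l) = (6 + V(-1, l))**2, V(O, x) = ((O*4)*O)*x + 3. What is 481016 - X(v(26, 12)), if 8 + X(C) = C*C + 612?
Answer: -10075589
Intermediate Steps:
V(O, x) = 3 + 4*x*O**2 (V(O, x) = ((4*O)*O)*x + 3 = (4*O**2)*x + 3 = 4*x*O**2 + 3 = 3 + 4*x*O**2)
v(y, l) = (9 + 4*l)**2 (v(y, l) = (6 + (3 + 4*l*(-1)**2))**2 = (6 + (3 + 4*l*1))**2 = (6 + (3 + 4*l))**2 = (9 + 4*l)**2)
X(C) = 604 + C**2 (X(C) = -8 + (C*C + 612) = -8 + (C**2 + 612) = -8 + (612 + C**2) = 604 + C**2)
481016 - X(v(26, 12)) = 481016 - (604 + ((9 + 4*12)**2)**2) = 481016 - (604 + ((9 + 48)**2)**2) = 481016 - (604 + (57**2)**2) = 481016 - (604 + 3249**2) = 481016 - (604 + 10556001) = 481016 - 1*10556605 = 481016 - 10556605 = -10075589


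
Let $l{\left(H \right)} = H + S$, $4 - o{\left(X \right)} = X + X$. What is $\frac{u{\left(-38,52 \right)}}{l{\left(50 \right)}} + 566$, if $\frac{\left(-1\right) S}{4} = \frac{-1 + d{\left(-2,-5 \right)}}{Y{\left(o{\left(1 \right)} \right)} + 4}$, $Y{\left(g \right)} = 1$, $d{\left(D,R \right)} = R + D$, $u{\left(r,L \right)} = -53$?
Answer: $\frac{159347}{282} \approx 565.06$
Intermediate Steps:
$d{\left(D,R \right)} = D + R$
$o{\left(X \right)} = 4 - 2 X$ ($o{\left(X \right)} = 4 - \left(X + X\right) = 4 - 2 X$)
$S = \frac{32}{5}$ ($S = - 4 \frac{-1 - 7}{1 + 4} = - 4 \frac{-1 - 7}{5} = - 4 \left(\left(-8\right) \frac{1}{5}\right) = \left(-4\right) \left(- \frac{8}{5}\right) = \frac{32}{5} \approx 6.4$)
$l{\left(H \right)} = \frac{32}{5} + H$ ($l{\left(H \right)} = H + \frac{32}{5} = \frac{32}{5} + H$)
$\frac{u{\left(-38,52 \right)}}{l{\left(50 \right)}} + 566 = - \frac{53}{\frac{32}{5} + 50} + 566 = - \frac{53}{\frac{282}{5}} + 566 = \left(-53\right) \frac{5}{282} + 566 = - \frac{265}{282} + 566 = \frac{159347}{282}$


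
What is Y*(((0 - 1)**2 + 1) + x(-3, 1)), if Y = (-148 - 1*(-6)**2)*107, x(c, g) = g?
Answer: -59064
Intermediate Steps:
Y = -19688 (Y = (-148 - 1*36)*107 = (-148 - 36)*107 = -184*107 = -19688)
Y*(((0 - 1)**2 + 1) + x(-3, 1)) = -19688*(((0 - 1)**2 + 1) + 1) = -19688*(((-1)**2 + 1) + 1) = -19688*((1 + 1) + 1) = -19688*(2 + 1) = -19688*3 = -59064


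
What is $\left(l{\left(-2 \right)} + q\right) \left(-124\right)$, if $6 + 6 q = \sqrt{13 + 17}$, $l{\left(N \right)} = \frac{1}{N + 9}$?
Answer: $\frac{744}{7} - \frac{62 \sqrt{30}}{3} \approx -6.9103$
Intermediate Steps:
$l{\left(N \right)} = \frac{1}{9 + N}$
$q = -1 + \frac{\sqrt{30}}{6}$ ($q = -1 + \frac{\sqrt{13 + 17}}{6} = -1 + \frac{\sqrt{30}}{6} \approx -0.087129$)
$\left(l{\left(-2 \right)} + q\right) \left(-124\right) = \left(\frac{1}{9 - 2} - \left(1 - \frac{\sqrt{30}}{6}\right)\right) \left(-124\right) = \left(\frac{1}{7} - \left(1 - \frac{\sqrt{30}}{6}\right)\right) \left(-124\right) = \left(- \frac{6}{7} + \frac{\sqrt{30}}{6}\right) \left(-124\right) = \frac{744}{7} - \frac{62 \sqrt{30}}{3}$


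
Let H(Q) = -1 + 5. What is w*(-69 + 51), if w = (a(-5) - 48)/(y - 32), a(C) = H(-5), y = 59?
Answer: 88/3 ≈ 29.333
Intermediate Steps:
H(Q) = 4
a(C) = 4
w = -44/27 (w = (4 - 48)/(59 - 32) = -44/27 ≈ -1.6296)
w*(-69 + 51) = -44*(-69 + 51)/27 = -44/27*(-18) = 88/3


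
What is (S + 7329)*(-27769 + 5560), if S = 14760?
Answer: -490574601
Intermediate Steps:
(S + 7329)*(-27769 + 5560) = (14760 + 7329)*(-27769 + 5560) = 22089*(-22209) = -490574601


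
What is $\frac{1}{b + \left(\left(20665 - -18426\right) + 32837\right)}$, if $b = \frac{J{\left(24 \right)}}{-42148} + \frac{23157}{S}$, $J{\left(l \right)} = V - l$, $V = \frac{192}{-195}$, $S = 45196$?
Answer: $\frac{30954966380}{2226544700475301} \approx 1.3903 \cdot 10^{-5}$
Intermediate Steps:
$V = - \frac{64}{65}$ ($V = 192 \left(- \frac{1}{195}\right) = - \frac{64}{65} \approx -0.98462$)
$J{\left(l \right)} = - \frac{64}{65} - l$
$b = \frac{15878694661}{30954966380}$ ($b = \frac{- \frac{64}{65} - 24}{-42148} + \frac{23157}{45196} = \left(- \frac{64}{65} - 24\right) \left(- \frac{1}{42148}\right) + 23157 \cdot \frac{1}{45196} = \left(- \frac{1624}{65}\right) \left(- \frac{1}{42148}\right) + \frac{23157}{45196} = \frac{406}{684905} + \frac{23157}{45196} = \frac{15878694661}{30954966380} \approx 0.51296$)
$\frac{1}{b + \left(\left(20665 - -18426\right) + 32837\right)} = \frac{1}{\frac{15878694661}{30954966380} + \left(\left(20665 - -18426\right) + 32837\right)} = \frac{1}{\frac{15878694661}{30954966380} + \left(\left(20665 + 18426\right) + 32837\right)} = \frac{1}{\frac{15878694661}{30954966380} + \left(39091 + 32837\right)} = \frac{1}{\frac{15878694661}{30954966380} + 71928} = \frac{1}{\frac{2226544700475301}{30954966380}} = \frac{30954966380}{2226544700475301}$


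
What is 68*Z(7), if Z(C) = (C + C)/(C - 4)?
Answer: 952/3 ≈ 317.33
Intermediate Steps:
Z(C) = 2*C/(-4 + C) (Z(C) = (2*C)/(-4 + C) = 2*C/(-4 + C))
68*Z(7) = 68*(2*7/(-4 + 7)) = 68*(2*7/3) = 68*(2*7*(⅓)) = 68*(14/3) = 952/3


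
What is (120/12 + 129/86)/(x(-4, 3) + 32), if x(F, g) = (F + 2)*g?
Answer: 23/52 ≈ 0.44231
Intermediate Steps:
x(F, g) = g*(2 + F) (x(F, g) = (2 + F)*g = g*(2 + F))
(120/12 + 129/86)/(x(-4, 3) + 32) = (120/12 + 129/86)/(3*(2 - 4) + 32) = (120*(1/12) + 129*(1/86))/(3*(-2) + 32) = (10 + 3/2)/(-6 + 32) = (23/2)/26 = (1/26)*(23/2) = 23/52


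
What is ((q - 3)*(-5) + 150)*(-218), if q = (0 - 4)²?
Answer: -18530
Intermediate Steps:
q = 16 (q = (-4)² = 16)
((q - 3)*(-5) + 150)*(-218) = ((16 - 3)*(-5) + 150)*(-218) = (13*(-5) + 150)*(-218) = (-65 + 150)*(-218) = 85*(-218) = -18530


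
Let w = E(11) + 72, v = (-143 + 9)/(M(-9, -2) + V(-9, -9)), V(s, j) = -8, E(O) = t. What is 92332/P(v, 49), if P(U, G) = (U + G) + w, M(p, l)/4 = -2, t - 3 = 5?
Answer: 738656/1099 ≈ 672.12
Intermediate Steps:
t = 8 (t = 3 + 5 = 8)
M(p, l) = -8 (M(p, l) = 4*(-2) = -8)
E(O) = 8
v = 67/8 (v = (-143 + 9)/(-8 - 8) = -134/(-16) = -134*(-1/16) = 67/8 ≈ 8.3750)
w = 80 (w = 8 + 72 = 80)
P(U, G) = 80 + G + U (P(U, G) = (U + G) + 80 = (G + U) + 80 = 80 + G + U)
92332/P(v, 49) = 92332/(80 + 49 + 67/8) = 92332/(1099/8) = 92332*(8/1099) = 738656/1099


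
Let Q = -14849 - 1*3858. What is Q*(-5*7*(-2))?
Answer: -1309490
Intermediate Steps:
Q = -18707 (Q = -14849 - 3858 = -18707)
Q*(-5*7*(-2)) = -18707*(-5*7)*(-2) = -(-654745)*(-2) = -18707*70 = -1309490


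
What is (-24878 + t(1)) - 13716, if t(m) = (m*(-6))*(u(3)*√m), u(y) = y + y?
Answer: -38630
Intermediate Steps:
u(y) = 2*y
t(m) = -36*m^(3/2) (t(m) = (m*(-6))*((2*3)*√m) = (-6*m)*(6*√m) = -36*m^(3/2))
(-24878 + t(1)) - 13716 = (-24878 - 36*1^(3/2)) - 13716 = (-24878 - 36*1) - 13716 = (-24878 - 36) - 13716 = -24914 - 13716 = -38630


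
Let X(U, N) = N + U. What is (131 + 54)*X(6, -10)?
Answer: -740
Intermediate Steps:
(131 + 54)*X(6, -10) = (131 + 54)*(-10 + 6) = 185*(-4) = -740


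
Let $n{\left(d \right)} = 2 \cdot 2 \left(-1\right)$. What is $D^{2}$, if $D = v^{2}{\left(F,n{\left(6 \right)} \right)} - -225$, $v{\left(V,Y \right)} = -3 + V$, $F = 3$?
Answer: $50625$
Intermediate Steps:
$n{\left(d \right)} = -4$ ($n{\left(d \right)} = 4 \left(-1\right) = -4$)
$D = 225$ ($D = \left(-3 + 3\right)^{2} - -225 = 0^{2} + 225 = 0 + 225 = 225$)
$D^{2} = 225^{2} = 50625$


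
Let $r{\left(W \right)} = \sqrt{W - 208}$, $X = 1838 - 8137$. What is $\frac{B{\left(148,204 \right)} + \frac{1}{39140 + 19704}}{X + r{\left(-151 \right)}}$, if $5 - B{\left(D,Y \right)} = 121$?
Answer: $\frac{14332120999}{778266036480} + \frac{2275301 i \sqrt{359}}{778266036480} \approx 0.018415 + 5.5393 \cdot 10^{-5} i$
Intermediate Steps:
$X = -6299$
$B{\left(D,Y \right)} = -116$ ($B{\left(D,Y \right)} = 5 - 121 = -116$)
$r{\left(W \right)} = \sqrt{-208 + W}$
$\frac{B{\left(148,204 \right)} + \frac{1}{39140 + 19704}}{X + r{\left(-151 \right)}} = \frac{-116 + \frac{1}{39140 + 19704}}{-6299 + \sqrt{-208 - 151}} = \frac{-116 + \frac{1}{58844}}{-6299 + \sqrt{-359}} = \frac{-116 + \frac{1}{58844}}{-6299 + i \sqrt{359}} = - \frac{6825903}{58844 \left(-6299 + i \sqrt{359}\right)}$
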